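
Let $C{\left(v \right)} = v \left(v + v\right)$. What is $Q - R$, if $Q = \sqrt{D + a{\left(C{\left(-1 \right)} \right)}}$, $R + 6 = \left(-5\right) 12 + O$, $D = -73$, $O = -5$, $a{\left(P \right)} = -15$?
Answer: $71 + 2 i \sqrt{22} \approx 71.0 + 9.3808 i$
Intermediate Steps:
$C{\left(v \right)} = 2 v^{2}$ ($C{\left(v \right)} = v 2 v = 2 v^{2}$)
$R = -71$ ($R = -6 - 65 = -71$)
$Q = 2 i \sqrt{22}$ ($Q = \sqrt{-73 - 15} = \sqrt{-88} = 2 i \sqrt{22} \approx 9.3808 i$)
$Q - R = 2 i \sqrt{22} - -71 = 2 i \sqrt{22} + 71 = 71 + 2 i \sqrt{22}$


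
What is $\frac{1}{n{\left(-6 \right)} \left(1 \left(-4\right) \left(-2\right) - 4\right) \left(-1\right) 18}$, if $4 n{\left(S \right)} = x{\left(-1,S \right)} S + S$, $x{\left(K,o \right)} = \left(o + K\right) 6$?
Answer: $- \frac{1}{4428} \approx -0.00022584$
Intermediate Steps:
$x{\left(K,o \right)} = 6 K + 6 o$ ($x{\left(K,o \right)} = \left(K + o\right) 6 = 6 K + 6 o$)
$n{\left(S \right)} = \frac{S}{4} + \frac{S \left(-6 + 6 S\right)}{4}$ ($n{\left(S \right)} = \frac{\left(6 \left(-1\right) + 6 S\right) S + S}{4} = \frac{\left(-6 + 6 S\right) S + S}{4} = \frac{S \left(-6 + 6 S\right) + S}{4} = \frac{S + S \left(-6 + 6 S\right)}{4} = \frac{S}{4} + \frac{S \left(-6 + 6 S\right)}{4}$)
$\frac{1}{n{\left(-6 \right)} \left(1 \left(-4\right) \left(-2\right) - 4\right) \left(-1\right) 18} = \frac{1}{\frac{1}{4} \left(-6\right) \left(-5 + 6 \left(-6\right)\right) \left(1 \left(-4\right) \left(-2\right) - 4\right) \left(-1\right) 18} = \frac{1}{\frac{1}{4} \left(-6\right) \left(-5 - 36\right) \left(\left(-4\right) \left(-2\right) - 4\right) \left(-1\right) 18} = \frac{1}{\frac{1}{4} \left(-6\right) \left(-41\right) \left(8 - 4\right) \left(-1\right) 18} = \frac{1}{\frac{123 \cdot 4 \left(-1\right)}{2} \cdot 18} = \frac{1}{\frac{123}{2} \left(-4\right) 18} = \frac{1}{\left(-246\right) 18} = \frac{1}{-4428} = - \frac{1}{4428}$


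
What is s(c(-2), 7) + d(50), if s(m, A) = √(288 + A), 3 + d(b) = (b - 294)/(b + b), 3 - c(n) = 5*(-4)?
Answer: -136/25 + √295 ≈ 11.736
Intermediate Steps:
c(n) = 23 (c(n) = 3 - 5*(-4) = 3 - 1*(-20) = 3 + 20 = 23)
d(b) = -3 + (-294 + b)/(2*b) (d(b) = -3 + (b - 294)/(b + b) = -3 + (-294 + b)/((2*b)) = -3 + (-294 + b)*(1/(2*b)) = -3 + (-294 + b)/(2*b))
s(c(-2), 7) + d(50) = √(288 + 7) + (-5/2 - 147/50) = √295 + (-5/2 - 147*1/50) = √295 + (-5/2 - 147/50) = √295 - 136/25 = -136/25 + √295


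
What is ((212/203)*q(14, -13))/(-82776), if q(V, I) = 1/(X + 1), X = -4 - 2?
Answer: 53/21004410 ≈ 2.5233e-6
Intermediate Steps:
X = -6
q(V, I) = -1/5 (q(V, I) = 1/(-6 + 1) = 1/(-5) = -1/5)
((212/203)*q(14, -13))/(-82776) = ((212/203)*(-1/5))/(-82776) = ((212*(1/203))*(-1/5))*(-1/82776) = ((212/203)*(-1/5))*(-1/82776) = -212/1015*(-1/82776) = 53/21004410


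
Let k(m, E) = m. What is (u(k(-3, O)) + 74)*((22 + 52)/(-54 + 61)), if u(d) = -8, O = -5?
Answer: 4884/7 ≈ 697.71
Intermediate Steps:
(u(k(-3, O)) + 74)*((22 + 52)/(-54 + 61)) = (-8 + 74)*((22 + 52)/(-54 + 61)) = 66*(74/7) = 4884/7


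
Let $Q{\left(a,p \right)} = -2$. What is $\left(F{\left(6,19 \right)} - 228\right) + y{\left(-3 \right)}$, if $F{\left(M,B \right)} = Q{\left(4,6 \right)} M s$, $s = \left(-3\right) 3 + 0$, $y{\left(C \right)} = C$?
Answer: $-123$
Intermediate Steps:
$s = -9$ ($s = -9 + 0 = -9$)
$F{\left(M,B \right)} = 18 M$ ($F{\left(M,B \right)} = - 2 M \left(-9\right) = 18 M$)
$\left(F{\left(6,19 \right)} - 228\right) + y{\left(-3 \right)} = \left(18 \cdot 6 - 228\right) - 3 = \left(108 - 228\right) - 3 = -120 - 3 = -123$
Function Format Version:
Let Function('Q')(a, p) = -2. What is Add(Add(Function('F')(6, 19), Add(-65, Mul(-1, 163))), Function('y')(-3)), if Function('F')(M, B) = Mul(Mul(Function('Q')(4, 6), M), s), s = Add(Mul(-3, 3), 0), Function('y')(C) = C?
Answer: -123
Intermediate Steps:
s = -9 (s = Add(-9, 0) = -9)
Function('F')(M, B) = Mul(18, M) (Function('F')(M, B) = Mul(Mul(-2, M), -9) = Mul(18, M))
Add(Add(Function('F')(6, 19), Add(-65, Mul(-1, 163))), Function('y')(-3)) = Add(Add(Mul(18, 6), Add(-65, Mul(-1, 163))), -3) = Add(Add(108, Add(-65, -163)), -3) = Add(Add(108, -228), -3) = Add(-120, -3) = -123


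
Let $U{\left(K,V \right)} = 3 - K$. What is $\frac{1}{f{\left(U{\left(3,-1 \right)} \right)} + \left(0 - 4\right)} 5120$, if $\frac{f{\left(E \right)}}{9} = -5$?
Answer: $- \frac{5120}{49} \approx -104.49$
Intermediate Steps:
$f{\left(E \right)} = -45$ ($f{\left(E \right)} = 9 \left(-5\right) = -45$)
$\frac{1}{f{\left(U{\left(3,-1 \right)} \right)} + \left(0 - 4\right)} 5120 = \frac{1}{-45 + \left(0 - 4\right)} 5120 = \frac{1}{-45 - 4} \cdot 5120 = \frac{1}{-49} \cdot 5120 = \left(- \frac{1}{49}\right) 5120 = - \frac{5120}{49}$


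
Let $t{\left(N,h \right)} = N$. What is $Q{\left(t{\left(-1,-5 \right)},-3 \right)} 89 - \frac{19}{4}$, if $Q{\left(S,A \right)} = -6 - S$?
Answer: $- \frac{1799}{4} \approx -449.75$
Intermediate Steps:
$Q{\left(t{\left(-1,-5 \right)},-3 \right)} 89 - \frac{19}{4} = \left(-6 - -1\right) 89 - \frac{19}{4} = \left(-6 + 1\right) 89 - \frac{19}{4} = \left(-5\right) 89 - \frac{19}{4} = -445 - \frac{19}{4} = - \frac{1799}{4}$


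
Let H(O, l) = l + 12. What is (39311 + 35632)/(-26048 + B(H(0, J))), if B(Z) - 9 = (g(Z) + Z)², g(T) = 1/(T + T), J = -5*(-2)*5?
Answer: -1152323568/341254943 ≈ -3.3767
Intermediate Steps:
J = 50 (J = 10*5 = 50)
H(O, l) = 12 + l
g(T) = 1/(2*T)
B(Z) = 9 + (Z + 1/(2*Z))² (B(Z) = 9 + (1/(2*Z) + Z)² = 9 + (Z + 1/(2*Z))²)
(39311 + 35632)/(-26048 + B(H(0, J))) = (39311 + 35632)/(-26048 + (10 + (12 + 50)² + 1/(4*(12 + 50)²))) = 74943/(-26048 + (10 + 62² + (¼)/62²)) = 74943/(-26048 + (10 + 3844 + (¼)*(1/3844))) = 74943/(-26048 + (10 + 3844 + 1/15376)) = 74943/(-26048 + 59259105/15376) = 74943/(-341254943/15376) = 74943*(-15376/341254943) = -1152323568/341254943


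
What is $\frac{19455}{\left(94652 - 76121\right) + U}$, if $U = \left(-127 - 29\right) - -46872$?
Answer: $\frac{6485}{21749} \approx 0.29817$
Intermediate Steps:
$U = 46716$ ($U = \left(-127 - 29\right) + 46872 = -156 + 46872 = 46716$)
$\frac{19455}{\left(94652 - 76121\right) + U} = \frac{19455}{\left(94652 - 76121\right) + 46716} = \frac{19455}{18531 + 46716} = \frac{19455}{65247} = 19455 \cdot \frac{1}{65247} = \frac{6485}{21749}$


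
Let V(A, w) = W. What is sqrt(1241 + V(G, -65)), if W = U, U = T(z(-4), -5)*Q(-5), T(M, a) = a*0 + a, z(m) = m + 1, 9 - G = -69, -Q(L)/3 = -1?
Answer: sqrt(1226) ≈ 35.014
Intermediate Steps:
Q(L) = 3 (Q(L) = -3*(-1) = 3)
G = 78 (G = 9 - 1*(-69) = 9 + 69 = 78)
z(m) = 1 + m
T(M, a) = a (T(M, a) = 0 + a = a)
U = -15 (U = -5*3 = -15)
W = -15
V(A, w) = -15
sqrt(1241 + V(G, -65)) = sqrt(1241 - 15) = sqrt(1226)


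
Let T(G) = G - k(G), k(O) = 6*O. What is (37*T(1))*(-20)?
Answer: 3700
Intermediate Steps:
T(G) = -5*G (T(G) = G - 6*G = -5*G)
(37*T(1))*(-20) = (37*(-5*1))*(-20) = (37*(-5))*(-20) = -185*(-20) = 3700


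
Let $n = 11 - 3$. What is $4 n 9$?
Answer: $288$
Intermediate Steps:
$n = 8$
$4 n 9 = 4 \cdot 8 \cdot 9 = 32 \cdot 9 = 288$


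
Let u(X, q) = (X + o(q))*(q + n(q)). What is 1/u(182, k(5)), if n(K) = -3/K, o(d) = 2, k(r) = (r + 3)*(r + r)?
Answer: 10/147131 ≈ 6.7967e-5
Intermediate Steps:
k(r) = 2*r*(3 + r) (k(r) = (3 + r)*(2*r) = 2*r*(3 + r))
u(X, q) = (2 + X)*(q - 3/q) (u(X, q) = (X + 2)*(q - 3/q) = (2 + X)*(q - 3/q))
1/u(182, k(5)) = 1/((-6 - 3*182 + (2*5*(3 + 5))**2*(2 + 182))/((2*5*(3 + 5)))) = 1/((-6 - 546 + (2*5*8)**2*184)/((2*5*8))) = 1/((-6 - 546 + 80**2*184)/80) = 1/((-6 - 546 + 6400*184)/80) = 1/((-6 - 546 + 1177600)/80) = 1/((1/80)*1177048) = 1/(147131/10) = 10/147131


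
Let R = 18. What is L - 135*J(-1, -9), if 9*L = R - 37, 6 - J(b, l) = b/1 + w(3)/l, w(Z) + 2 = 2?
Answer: -8524/9 ≈ -947.11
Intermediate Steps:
w(Z) = 0 (w(Z) = -2 + 2 = 0)
J(b, l) = 6 - b (J(b, l) = 6 - (b/1 + 0/l) = 6 - (b*1 + 0) = 6 - (b + 0) = 6 - b)
L = -19/9 (L = (18 - 37)/9 = (⅑)*(-19) = -19/9 ≈ -2.1111)
L - 135*J(-1, -9) = -19/9 - 135*(6 - 1*(-1)) = -19/9 - 135*(6 + 1) = -19/9 - 135*7 = -19/9 - 945 = -8524/9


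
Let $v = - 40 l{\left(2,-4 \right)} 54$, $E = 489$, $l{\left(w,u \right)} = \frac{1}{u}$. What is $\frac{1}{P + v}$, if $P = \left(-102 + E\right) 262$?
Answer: $\frac{1}{101934} \approx 9.8103 \cdot 10^{-6}$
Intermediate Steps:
$v = 540$ ($v = - \frac{40}{-4} \cdot 54 = \left(-40\right) \left(- \frac{1}{4}\right) 54 = 10 \cdot 54 = 540$)
$P = 101394$ ($P = \left(-102 + 489\right) 262 = 387 \cdot 262 = 101394$)
$\frac{1}{P + v} = \frac{1}{101394 + 540} = \frac{1}{101934}$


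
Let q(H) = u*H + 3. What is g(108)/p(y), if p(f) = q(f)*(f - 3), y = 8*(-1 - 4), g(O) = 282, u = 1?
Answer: 282/1591 ≈ 0.17725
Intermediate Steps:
y = -40 (y = 8*(-5) = -40)
q(H) = 3 + H (q(H) = 1*H + 3 = H + 3 = 3 + H)
p(f) = (-3 + f)*(3 + f) (p(f) = (3 + f)*(f - 3) = (3 + f)*(-3 + f) = (-3 + f)*(3 + f))
g(108)/p(y) = 282/(-9 + (-40)²) = 282/(-9 + 1600) = 282/1591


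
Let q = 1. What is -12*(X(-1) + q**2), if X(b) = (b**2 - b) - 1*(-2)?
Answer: -60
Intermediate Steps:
X(b) = 2 + b**2 - b (X(b) = (b**2 - b) + 2 = 2 + b**2 - b)
-12*(X(-1) + q**2) = -12*((2 + (-1)**2 - 1*(-1)) + 1**2) = -12*((2 + 1 + 1) + 1) = -12*(4 + 1) = -12*5 = -60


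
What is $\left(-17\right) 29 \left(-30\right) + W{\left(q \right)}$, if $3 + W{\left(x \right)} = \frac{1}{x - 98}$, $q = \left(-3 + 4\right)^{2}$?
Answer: $\frac{1434338}{97} \approx 14787.0$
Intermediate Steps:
$q = 1$ ($q = 1^{2} = 1$)
$W{\left(x \right)} = -3 + \frac{1}{-98 + x}$ ($W{\left(x \right)} = -3 + \frac{1}{x - 98} = -3 + \frac{1}{-98 + x}$)
$\left(-17\right) 29 \left(-30\right) + W{\left(q \right)} = \left(-17\right) 29 \left(-30\right) + \frac{295 - 3}{-98 + 1} = \left(-493\right) \left(-30\right) + \frac{295 - 3}{-97} = 14790 - \frac{292}{97} = \frac{1434338}{97}$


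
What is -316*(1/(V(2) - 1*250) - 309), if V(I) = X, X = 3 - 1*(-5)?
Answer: 11815082/121 ≈ 97645.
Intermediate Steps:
X = 8 (X = 3 + 5 = 8)
V(I) = 8
-316*(1/(V(2) - 1*250) - 309) = -316*(1/(8 - 1*250) - 309) = -316*(1/(8 - 250) - 309) = -316*(1/(-242) - 309) = -316*(-1/242 - 309) = -316*(-74779/242) = 11815082/121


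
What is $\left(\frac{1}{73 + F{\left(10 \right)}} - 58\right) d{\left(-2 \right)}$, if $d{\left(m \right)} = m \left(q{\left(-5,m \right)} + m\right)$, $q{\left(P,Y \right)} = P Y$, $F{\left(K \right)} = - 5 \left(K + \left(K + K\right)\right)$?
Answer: $\frac{71472}{77} \approx 928.21$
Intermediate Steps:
$F{\left(K \right)} = - 15 K$ ($F{\left(K \right)} = - 5 \left(K + 2 K\right) = - 5 \cdot 3 K = - 15 K$)
$d{\left(m \right)} = - 4 m^{2}$ ($d{\left(m \right)} = m \left(- 5 m + m\right) = m \left(- 4 m\right) = - 4 m^{2}$)
$\left(\frac{1}{73 + F{\left(10 \right)}} - 58\right) d{\left(-2 \right)} = \left(\frac{1}{73 - 150} - 58\right) \left(- 4 \left(-2\right)^{2}\right) = \left(\frac{1}{73 - 150} - 58\right) \left(\left(-4\right) 4\right) = \left(\frac{1}{-77} - 58\right) \left(-16\right) = \left(- \frac{1}{77} - 58\right) \left(-16\right) = \left(- \frac{4467}{77}\right) \left(-16\right) = \frac{71472}{77}$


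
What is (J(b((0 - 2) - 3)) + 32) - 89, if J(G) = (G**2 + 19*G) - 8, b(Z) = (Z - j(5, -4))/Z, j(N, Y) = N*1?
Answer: -23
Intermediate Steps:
j(N, Y) = N
b(Z) = (-5 + Z)/Z (b(Z) = (Z - 1*5)/Z = (Z - 5)/Z = (-5 + Z)/Z)
J(G) = -8 + G**2 + 19*G
(J(b((0 - 2) - 3)) + 32) - 89 = ((-8 + ((-5 + ((0 - 2) - 3))/((0 - 2) - 3))**2 + 19*((-5 + ((0 - 2) - 3))/((0 - 2) - 3))) + 32) - 89 = ((-8 + ((-5 + (-2 - 3))/(-2 - 3))**2 + 19*((-5 + (-2 - 3))/(-2 - 3))) + 32) - 89 = ((-8 + ((-5 - 5)/(-5))**2 + 19*((-5 - 5)/(-5))) + 32) - 89 = ((-8 + (-1/5*(-10))**2 + 19*(-1/5*(-10))) + 32) - 89 = ((-8 + 2**2 + 19*2) + 32) - 89 = ((-8 + 4 + 38) + 32) - 89 = (34 + 32) - 89 = 66 - 89 = -23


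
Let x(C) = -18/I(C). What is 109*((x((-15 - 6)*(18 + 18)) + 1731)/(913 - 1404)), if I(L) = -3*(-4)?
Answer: -377031/982 ≈ -383.94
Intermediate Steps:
I(L) = 12
x(C) = -3/2 (x(C) = -18/12 = -18*1/12 = -3/2)
109*((x((-15 - 6)*(18 + 18)) + 1731)/(913 - 1404)) = 109*((-3/2 + 1731)/(913 - 1404)) = 109*((3459/2)/(-491)) = 109*((3459/2)*(-1/491)) = 109*(-3459/982) = -377031/982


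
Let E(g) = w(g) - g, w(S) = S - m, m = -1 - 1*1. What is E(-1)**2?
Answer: 4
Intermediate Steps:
m = -2 (m = -1 - 1 = -2)
w(S) = 2 + S (w(S) = S - 1*(-2) = S + 2 = 2 + S)
E(g) = 2 (E(g) = (2 + g) - g = 2)
E(-1)**2 = 2**2 = 4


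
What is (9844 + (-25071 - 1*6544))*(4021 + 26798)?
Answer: -670960449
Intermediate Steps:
(9844 + (-25071 - 1*6544))*(4021 + 26798) = (9844 + (-25071 - 6544))*30819 = (9844 - 31615)*30819 = -21771*30819 = -670960449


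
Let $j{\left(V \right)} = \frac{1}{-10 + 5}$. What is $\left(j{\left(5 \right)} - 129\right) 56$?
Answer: $- \frac{36176}{5} \approx -7235.2$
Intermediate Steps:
$j{\left(V \right)} = - \frac{1}{5}$ ($j{\left(V \right)} = \frac{1}{-5} = - \frac{1}{5}$)
$\left(j{\left(5 \right)} - 129\right) 56 = \left(- \frac{1}{5} - 129\right) 56 = \left(- \frac{646}{5}\right) 56 = - \frac{36176}{5}$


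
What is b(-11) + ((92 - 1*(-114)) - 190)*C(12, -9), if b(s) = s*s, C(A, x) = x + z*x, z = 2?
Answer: -311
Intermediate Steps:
C(A, x) = 3*x (C(A, x) = x + 2*x = 3*x)
b(s) = s²
b(-11) + ((92 - 1*(-114)) - 190)*C(12, -9) = (-11)² + ((92 - 1*(-114)) - 190)*(3*(-9)) = 121 + ((92 + 114) - 190)*(-27) = 121 + (206 - 190)*(-27) = 121 + 16*(-27) = 121 - 432 = -311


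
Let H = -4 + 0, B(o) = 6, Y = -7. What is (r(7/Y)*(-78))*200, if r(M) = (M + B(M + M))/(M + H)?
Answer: 15600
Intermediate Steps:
H = -4
r(M) = (6 + M)/(-4 + M) (r(M) = (M + 6)/(M - 4) = (6 + M)/(-4 + M))
(r(7/Y)*(-78))*200 = (((6 + 7/(-7))/(-4 + 7/(-7)))*(-78))*200 = (((6 + 7*(-⅐))/(-4 + 7*(-⅐)))*(-78))*200 = (((6 - 1)/(-4 - 1))*(-78))*200 = ((5/(-5))*(-78))*200 = (-⅕*5*(-78))*200 = -1*(-78)*200 = 78*200 = 15600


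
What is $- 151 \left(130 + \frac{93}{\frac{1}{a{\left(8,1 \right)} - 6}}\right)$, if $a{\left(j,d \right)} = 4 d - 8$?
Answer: $120800$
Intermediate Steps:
$a{\left(j,d \right)} = -8 + 4 d$
$- 151 \left(130 + \frac{93}{\frac{1}{a{\left(8,1 \right)} - 6}}\right) = - 151 \left(130 + \frac{93}{\frac{1}{\left(-8 + 4 \cdot 1\right) - 6}}\right) = - 151 \left(130 + \frac{93}{\frac{1}{\left(-8 + 4\right) - 6}}\right) = - 151 \left(130 + \frac{93}{\frac{1}{-4 - 6}}\right) = - 151 \left(130 + \frac{93}{\frac{1}{-10}}\right) = - 151 \left(130 + \frac{93}{- \frac{1}{10}}\right) = - 151 \left(130 + 93 \left(-10\right)\right) = - 151 \left(130 - 930\right) = \left(-151\right) \left(-800\right) = 120800$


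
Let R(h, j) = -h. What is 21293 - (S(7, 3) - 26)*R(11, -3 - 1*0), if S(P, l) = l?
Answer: 21040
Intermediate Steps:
21293 - (S(7, 3) - 26)*R(11, -3 - 1*0) = 21293 - (3 - 26)*(-1*11) = 21293 - (-23)*(-11) = 21293 - 1*253 = 21293 - 253 = 21040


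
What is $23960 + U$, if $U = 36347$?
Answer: $60307$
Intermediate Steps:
$23960 + U = 23960 + 36347 = 60307$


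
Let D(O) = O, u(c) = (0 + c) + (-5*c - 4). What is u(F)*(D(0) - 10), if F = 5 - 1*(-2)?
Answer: 320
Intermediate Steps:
F = 7 (F = 5 + 2 = 7)
u(c) = -4 - 4*c (u(c) = c + (-4 - 5*c) = -4 - 4*c)
u(F)*(D(0) - 10) = (-4 - 4*7)*(0 - 10) = (-4 - 28)*(-10) = -32*(-10) = 320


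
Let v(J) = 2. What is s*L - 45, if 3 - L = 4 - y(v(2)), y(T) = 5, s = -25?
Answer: -145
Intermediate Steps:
L = 4 (L = 3 - (4 - 1*5) = 3 - (4 - 5) = 3 - 1*(-1) = 3 + 1 = 4)
s*L - 45 = -25*4 - 45 = -100 - 45 = -145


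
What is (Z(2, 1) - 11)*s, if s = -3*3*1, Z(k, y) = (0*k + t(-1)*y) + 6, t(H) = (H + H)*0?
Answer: 45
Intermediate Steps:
t(H) = 0 (t(H) = (2*H)*0 = 0)
Z(k, y) = 6 (Z(k, y) = (0*k + 0*y) + 6 = (0 + 0) + 6 = 0 + 6 = 6)
s = -9 (s = -9*1 = -9)
(Z(2, 1) - 11)*s = (6 - 11)*(-9) = -5*(-9) = 45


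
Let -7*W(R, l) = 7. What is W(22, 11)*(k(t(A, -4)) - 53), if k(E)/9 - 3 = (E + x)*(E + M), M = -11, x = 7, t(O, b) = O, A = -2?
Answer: 611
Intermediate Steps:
k(E) = 27 + 9*(-11 + E)*(7 + E) (k(E) = 27 + 9*((E + 7)*(E - 11)) = 27 + 9*((7 + E)*(-11 + E)) = 27 + 9*((-11 + E)*(7 + E)) = 27 + 9*(-11 + E)*(7 + E))
W(R, l) = -1 (W(R, l) = -⅐*7 = -1)
W(22, 11)*(k(t(A, -4)) - 53) = -((-666 - 36*(-2) + 9*(-2)²) - 53) = -((-666 + 72 + 9*4) - 53) = -((-666 + 72 + 36) - 53) = -(-558 - 53) = -1*(-611) = 611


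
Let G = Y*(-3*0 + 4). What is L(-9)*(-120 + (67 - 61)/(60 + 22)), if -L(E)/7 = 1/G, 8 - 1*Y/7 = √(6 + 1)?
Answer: 3278/779 + 1639*√7/3116 ≈ 5.5996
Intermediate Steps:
Y = 56 - 7*√7 (Y = 56 - 7*√(6 + 1) = 56 - 7*√7 ≈ 37.480)
G = 224 - 28*√7 (G = (56 - 7*√7)*(-3*0 + 4) = (56 - 7*√7)*(0 + 4) = (56 - 7*√7)*4 = 224 - 28*√7 ≈ 149.92)
L(E) = -7/(224 - 28*√7)
L(-9)*(-120 + (67 - 61)/(60 + 22)) = (-2/57 - √7/228)*(-120 + (67 - 61)/(60 + 22)) = (-2/57 - √7/228)*(-120 + 6/82) = (-2/57 - √7/228)*(-120 + 6*(1/82)) = (-2/57 - √7/228)*(-120 + 3/41) = (-2/57 - √7/228)*(-4917/41) = 3278/779 + 1639*√7/3116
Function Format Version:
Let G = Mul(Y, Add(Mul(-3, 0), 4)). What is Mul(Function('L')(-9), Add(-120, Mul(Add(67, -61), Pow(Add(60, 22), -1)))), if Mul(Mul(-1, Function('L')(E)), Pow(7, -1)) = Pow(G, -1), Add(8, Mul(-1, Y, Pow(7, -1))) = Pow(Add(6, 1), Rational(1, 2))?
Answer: Add(Rational(3278, 779), Mul(Rational(1639, 3116), Pow(7, Rational(1, 2)))) ≈ 5.5996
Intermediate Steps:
Y = Add(56, Mul(-7, Pow(7, Rational(1, 2)))) (Y = Add(56, Mul(-7, Pow(Add(6, 1), Rational(1, 2)))) = Add(56, Mul(-7, Pow(7, Rational(1, 2)))) ≈ 37.480)
G = Add(224, Mul(-28, Pow(7, Rational(1, 2)))) (G = Mul(Add(56, Mul(-7, Pow(7, Rational(1, 2)))), Add(Mul(-3, 0), 4)) = Mul(Add(56, Mul(-7, Pow(7, Rational(1, 2)))), Add(0, 4)) = Mul(Add(56, Mul(-7, Pow(7, Rational(1, 2)))), 4) = Add(224, Mul(-28, Pow(7, Rational(1, 2)))) ≈ 149.92)
Function('L')(E) = Mul(-7, Pow(Add(224, Mul(-28, Pow(7, Rational(1, 2)))), -1))
Mul(Function('L')(-9), Add(-120, Mul(Add(67, -61), Pow(Add(60, 22), -1)))) = Mul(Add(Rational(-2, 57), Mul(Rational(-1, 228), Pow(7, Rational(1, 2)))), Add(-120, Mul(Add(67, -61), Pow(Add(60, 22), -1)))) = Mul(Add(Rational(-2, 57), Mul(Rational(-1, 228), Pow(7, Rational(1, 2)))), Add(-120, Mul(6, Pow(82, -1)))) = Mul(Add(Rational(-2, 57), Mul(Rational(-1, 228), Pow(7, Rational(1, 2)))), Add(-120, Mul(6, Rational(1, 82)))) = Mul(Add(Rational(-2, 57), Mul(Rational(-1, 228), Pow(7, Rational(1, 2)))), Add(-120, Rational(3, 41))) = Mul(Add(Rational(-2, 57), Mul(Rational(-1, 228), Pow(7, Rational(1, 2)))), Rational(-4917, 41)) = Add(Rational(3278, 779), Mul(Rational(1639, 3116), Pow(7, Rational(1, 2))))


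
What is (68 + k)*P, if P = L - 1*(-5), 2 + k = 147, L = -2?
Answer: 639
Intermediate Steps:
k = 145 (k = -2 + 147 = 145)
P = 3 (P = -2 - 1*(-5) = -2 + 5 = 3)
(68 + k)*P = (68 + 145)*3 = 213*3 = 639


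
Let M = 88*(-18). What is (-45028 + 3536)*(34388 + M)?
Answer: -1361103568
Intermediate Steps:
M = -1584
(-45028 + 3536)*(34388 + M) = (-45028 + 3536)*(34388 - 1584) = -41492*32804 = -1361103568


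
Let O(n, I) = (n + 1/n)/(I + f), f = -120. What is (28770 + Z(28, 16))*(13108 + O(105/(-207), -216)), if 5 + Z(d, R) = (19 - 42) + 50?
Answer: 19140132530047/50715 ≈ 3.7741e+8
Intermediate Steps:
Z(d, R) = 22 (Z(d, R) = -5 + ((19 - 42) + 50) = -5 + (-23 + 50) = -5 + 27 = 22)
O(n, I) = (n + 1/n)/(-120 + I) (O(n, I) = (n + 1/n)/(I - 120) = (n + 1/n)/(-120 + I))
(28770 + Z(28, 16))*(13108 + O(105/(-207), -216)) = (28770 + 22)*(13108 + (1 + (105/(-207))²)/(((105/(-207)))*(-120 - 216))) = 28792*(13108 + (1 + (105*(-1/207))²)/((105*(-1/207))*(-336))) = 28792*(13108 - 1/336*(1 + (-35/69)²)/(-35/69)) = 28792*(13108 - 69/35*(-1/336)*(1 + 1225/4761)) = 28792*(13108 - 69/35*(-1/336)*5986/4761) = 28792*(13108 + 2993/405720) = 28792*(5318180753/405720) = 19140132530047/50715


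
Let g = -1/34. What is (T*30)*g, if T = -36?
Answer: 540/17 ≈ 31.765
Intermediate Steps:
g = -1/34 (g = -1*1/34 = -1/34 ≈ -0.029412)
(T*30)*g = -36*30*(-1/34) = -1080*(-1/34) = 540/17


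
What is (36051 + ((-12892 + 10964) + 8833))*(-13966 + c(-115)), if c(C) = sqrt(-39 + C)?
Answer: -599923496 + 42956*I*sqrt(154) ≈ -5.9992e+8 + 5.3307e+5*I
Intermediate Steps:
(36051 + ((-12892 + 10964) + 8833))*(-13966 + c(-115)) = (36051 + ((-12892 + 10964) + 8833))*(-13966 + sqrt(-39 - 115)) = (36051 + (-1928 + 8833))*(-13966 + sqrt(-154)) = (36051 + 6905)*(-13966 + I*sqrt(154)) = 42956*(-13966 + I*sqrt(154)) = -599923496 + 42956*I*sqrt(154)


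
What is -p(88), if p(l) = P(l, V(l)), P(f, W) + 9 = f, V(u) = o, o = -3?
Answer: -79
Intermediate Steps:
V(u) = -3
P(f, W) = -9 + f
p(l) = -9 + l
-p(88) = -(-9 + 88) = -1*79 = -79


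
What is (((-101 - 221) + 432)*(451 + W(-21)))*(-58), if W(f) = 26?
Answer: -3043260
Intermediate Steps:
(((-101 - 221) + 432)*(451 + W(-21)))*(-58) = (((-101 - 221) + 432)*(451 + 26))*(-58) = ((-322 + 432)*477)*(-58) = (110*477)*(-58) = 52470*(-58) = -3043260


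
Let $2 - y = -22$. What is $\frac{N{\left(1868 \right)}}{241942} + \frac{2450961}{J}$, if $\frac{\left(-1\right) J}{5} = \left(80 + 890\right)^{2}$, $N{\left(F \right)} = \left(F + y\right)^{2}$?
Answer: $\frac{8123769440869}{569108069500} \approx 14.275$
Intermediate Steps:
$y = 24$ ($y = 2 - -22 = 2 + 22 = 24$)
$N{\left(F \right)} = \left(24 + F\right)^{2}$ ($N{\left(F \right)} = \left(F + 24\right)^{2} = \left(24 + F\right)^{2}$)
$J = -4704500$ ($J = - 5 \left(80 + 890\right)^{2} = - 5 \cdot 970^{2} = \left(-5\right) 940900 = -4704500$)
$\frac{N{\left(1868 \right)}}{241942} + \frac{2450961}{J} = \frac{\left(24 + 1868\right)^{2}}{241942} + \frac{2450961}{-4704500} = 1892^{2} \cdot \frac{1}{241942} + 2450961 \left(- \frac{1}{4704500}\right) = 3579664 \cdot \frac{1}{241942} - \frac{2450961}{4704500} = \frac{1789832}{120971} - \frac{2450961}{4704500} = \frac{8123769440869}{569108069500}$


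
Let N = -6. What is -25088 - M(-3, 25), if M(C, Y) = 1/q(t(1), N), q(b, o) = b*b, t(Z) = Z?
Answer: -25089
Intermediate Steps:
q(b, o) = b**2
M(C, Y) = 1 (M(C, Y) = 1/(1**2) = 1/1 = 1)
-25088 - M(-3, 25) = -25088 - 1*1 = -25088 - 1 = -25089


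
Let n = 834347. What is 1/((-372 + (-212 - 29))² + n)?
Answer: 1/1210116 ≈ 8.2637e-7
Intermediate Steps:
1/((-372 + (-212 - 29))² + n) = 1/((-372 + (-212 - 29))² + 834347) = 1/((-372 - 241)² + 834347) = 1/((-613)² + 834347) = 1/(375769 + 834347) = 1/1210116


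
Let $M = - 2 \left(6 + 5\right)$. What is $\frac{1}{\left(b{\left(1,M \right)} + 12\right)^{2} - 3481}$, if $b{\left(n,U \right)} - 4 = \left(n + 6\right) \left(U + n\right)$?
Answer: $\frac{1}{13680} \approx 7.3099 \cdot 10^{-5}$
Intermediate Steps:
$M = -22$ ($M = \left(-2\right) 11 = -22$)
$b{\left(n,U \right)} = 4 + \left(6 + n\right) \left(U + n\right)$ ($b{\left(n,U \right)} = 4 + \left(n + 6\right) \left(U + n\right) = 4 + \left(6 + n\right) \left(U + n\right)$)
$\frac{1}{\left(b{\left(1,M \right)} + 12\right)^{2} - 3481} = \frac{1}{\left(\left(4 + 1^{2} + 6 \left(-22\right) + 6 \cdot 1 - 22\right) + 12\right)^{2} - 3481} = \frac{1}{\left(\left(4 + 1 - 132 + 6 - 22\right) + 12\right)^{2} - 3481} = \frac{1}{\left(-143 + 12\right)^{2} - 3481} = \frac{1}{\left(-131\right)^{2} - 3481} = \frac{1}{17161 - 3481} = \frac{1}{13680}$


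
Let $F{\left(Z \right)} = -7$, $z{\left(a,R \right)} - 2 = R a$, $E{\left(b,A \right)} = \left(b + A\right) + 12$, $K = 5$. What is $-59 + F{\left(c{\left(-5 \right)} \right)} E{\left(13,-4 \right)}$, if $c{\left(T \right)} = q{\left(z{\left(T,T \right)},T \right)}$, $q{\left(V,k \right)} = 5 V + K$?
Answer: $-206$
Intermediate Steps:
$E{\left(b,A \right)} = 12 + A + b$ ($E{\left(b,A \right)} = \left(A + b\right) + 12 = 12 + A + b$)
$z{\left(a,R \right)} = 2 + R a$
$q{\left(V,k \right)} = 5 + 5 V$ ($q{\left(V,k \right)} = 5 V + 5 = 5 + 5 V$)
$c{\left(T \right)} = 15 + 5 T^{2}$ ($c{\left(T \right)} = 5 + 5 \left(2 + T T\right) = 5 + 5 \left(2 + T^{2}\right) = 5 + \left(10 + 5 T^{2}\right) = 15 + 5 T^{2}$)
$-59 + F{\left(c{\left(-5 \right)} \right)} E{\left(13,-4 \right)} = -59 - 7 \left(12 - 4 + 13\right) = -59 - 147 = -206$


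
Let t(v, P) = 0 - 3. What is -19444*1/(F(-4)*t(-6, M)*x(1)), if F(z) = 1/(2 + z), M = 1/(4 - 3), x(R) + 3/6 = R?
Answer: -77776/3 ≈ -25925.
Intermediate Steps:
x(R) = -1/2 + R
M = 1 (M = 1/1 = 1)
t(v, P) = -3
-19444*1/(F(-4)*t(-6, M)*x(1)) = -19444*(-(2 - 4)/(3*(-1/2 + 1))) = -19444/(((1/2)/(-2))*(-3)) = -19444/(((1/2)*(-1/2))*(-3)) = -19444/((-1/4*(-3))) = -19444/3/4 = -19444*4/3 = -77776/3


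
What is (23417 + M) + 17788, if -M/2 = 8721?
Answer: 23763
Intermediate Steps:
M = -17442 (M = -2*8721 = -17442)
(23417 + M) + 17788 = (23417 - 17442) + 17788 = 5975 + 17788 = 23763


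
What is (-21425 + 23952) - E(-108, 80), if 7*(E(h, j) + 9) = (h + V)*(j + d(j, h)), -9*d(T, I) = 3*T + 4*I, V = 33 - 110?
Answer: 109496/21 ≈ 5214.1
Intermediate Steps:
V = -77
d(T, I) = -4*I/9 - T/3 (d(T, I) = -(3*T + 4*I)/9 = -4*I/9 - T/3)
E(h, j) = -9 + (-77 + h)*(-4*h/9 + 2*j/3)/7 (E(h, j) = -9 + ((h - 77)*(j + (-4*h/9 - j/3)))/7 = -9 + ((-77 + h)*(-4*h/9 + 2*j/3))/7 = -9 + (-77 + h)*(-4*h/9 + 2*j/3)/7)
(-21425 + 23952) - E(-108, 80) = (-21425 + 23952) - (-9 - 22/3*80 - 4/63*(-108)**2 + (44/9)*(-108) + (2/21)*(-108)*80) = 2527 - (-9 - 1760/3 - 4/63*11664 - 528 - 5760/7) = 2527 - (-9 - 1760/3 - 5184/7 - 528 - 5760/7) = 2527 - 1*(-56429/21) = 2527 + 56429/21 = 109496/21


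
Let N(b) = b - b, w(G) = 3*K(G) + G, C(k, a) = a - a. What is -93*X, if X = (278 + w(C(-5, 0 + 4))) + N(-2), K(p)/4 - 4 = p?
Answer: -30318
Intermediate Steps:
K(p) = 16 + 4*p
C(k, a) = 0
w(G) = 48 + 13*G (w(G) = 3*(16 + 4*G) + G = (48 + 12*G) + G = 48 + 13*G)
N(b) = 0
X = 326 (X = (278 + (48 + 13*0)) + 0 = (278 + (48 + 0)) + 0 = (278 + 48) + 0 = 326 + 0 = 326)
-93*X = -93*326 = -30318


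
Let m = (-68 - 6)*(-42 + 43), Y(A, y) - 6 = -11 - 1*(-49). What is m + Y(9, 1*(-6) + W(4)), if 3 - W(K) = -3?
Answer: -30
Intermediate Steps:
W(K) = 6 (W(K) = 3 - 1*(-3) = 3 + 3 = 6)
Y(A, y) = 44 (Y(A, y) = 6 + (-11 - 1*(-49)) = 6 + (-11 + 49) = 6 + 38 = 44)
m = -74 (m = -74*1 = -74)
m + Y(9, 1*(-6) + W(4)) = -74 + 44 = -30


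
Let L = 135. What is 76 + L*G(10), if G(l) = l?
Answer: 1426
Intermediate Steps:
76 + L*G(10) = 76 + 135*10 = 76 + 1350 = 1426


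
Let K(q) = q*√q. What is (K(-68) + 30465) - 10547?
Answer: 19918 - 136*I*√17 ≈ 19918.0 - 560.74*I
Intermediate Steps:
K(q) = q^(3/2)
(K(-68) + 30465) - 10547 = ((-68)^(3/2) + 30465) - 10547 = (-136*I*√17 + 30465) - 10547 = (30465 - 136*I*√17) - 10547 = 19918 - 136*I*√17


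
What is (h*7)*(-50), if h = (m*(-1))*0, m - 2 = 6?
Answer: 0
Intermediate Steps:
m = 8 (m = 2 + 6 = 8)
h = 0 (h = (8*(-1))*0 = -8*0 = 0)
(h*7)*(-50) = (0*7)*(-50) = 0*(-50) = 0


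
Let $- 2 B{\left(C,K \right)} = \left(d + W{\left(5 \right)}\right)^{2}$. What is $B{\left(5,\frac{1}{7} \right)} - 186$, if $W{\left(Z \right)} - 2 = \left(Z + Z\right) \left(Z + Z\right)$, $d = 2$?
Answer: $-5594$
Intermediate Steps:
$W{\left(Z \right)} = 2 + 4 Z^{2}$ ($W{\left(Z \right)} = 2 + \left(Z + Z\right) \left(Z + Z\right) = 2 + 2 Z 2 Z = 2 + 4 Z^{2}$)
$B{\left(C,K \right)} = -5408$ ($B{\left(C,K \right)} = - \frac{\left(2 + \left(2 + 4 \cdot 5^{2}\right)\right)^{2}}{2} = - \frac{\left(2 + \left(2 + 4 \cdot 25\right)\right)^{2}}{2} = - \frac{\left(2 + \left(2 + 100\right)\right)^{2}}{2} = - \frac{\left(2 + 102\right)^{2}}{2} = - \frac{104^{2}}{2} = \left(- \frac{1}{2}\right) 10816 = -5408$)
$B{\left(5,\frac{1}{7} \right)} - 186 = -5408 - 186 = -5594$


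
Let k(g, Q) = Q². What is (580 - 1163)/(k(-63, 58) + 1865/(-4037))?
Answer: -2353571/13578603 ≈ -0.17333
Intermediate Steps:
(580 - 1163)/(k(-63, 58) + 1865/(-4037)) = (580 - 1163)/(58² + 1865/(-4037)) = -583/(3364 + 1865*(-1/4037)) = -583/(3364 - 1865/4037) = -583/13578603/4037 = -583*4037/13578603 = -2353571/13578603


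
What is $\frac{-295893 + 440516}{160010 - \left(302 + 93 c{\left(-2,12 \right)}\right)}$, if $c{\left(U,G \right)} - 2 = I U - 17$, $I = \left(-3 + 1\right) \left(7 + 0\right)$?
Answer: $\frac{144623}{158499} \approx 0.91245$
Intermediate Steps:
$I = -14$ ($I = \left(-2\right) 7 = -14$)
$c{\left(U,G \right)} = -15 - 14 U$ ($c{\left(U,G \right)} = 2 - \left(17 + 14 U\right) = -15 - 14 U$)
$\frac{-295893 + 440516}{160010 - \left(302 + 93 c{\left(-2,12 \right)}\right)} = \frac{-295893 + 440516}{160010 - \left(302 + 93 \left(-15 - -28\right)\right)} = \frac{144623}{160010 - \left(302 + 93 \left(-15 + 28\right)\right)} = \frac{144623}{160010 - 1511} = \frac{144623}{158499}$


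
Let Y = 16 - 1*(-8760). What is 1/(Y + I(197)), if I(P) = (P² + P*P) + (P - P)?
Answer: 1/86394 ≈ 1.1575e-5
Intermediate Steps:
I(P) = 2*P² (I(P) = (P² + P²) + 0 = 2*P² + 0 = 2*P²)
Y = 8776 (Y = 16 + 8760 = 8776)
1/(Y + I(197)) = 1/(8776 + 2*197²) = 1/(8776 + 2*38809) = 1/(8776 + 77618) = 1/86394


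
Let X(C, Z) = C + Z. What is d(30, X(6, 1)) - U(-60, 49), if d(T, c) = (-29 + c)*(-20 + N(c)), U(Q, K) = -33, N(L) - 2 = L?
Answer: 275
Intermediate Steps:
N(L) = 2 + L
d(T, c) = (-29 + c)*(-18 + c) (d(T, c) = (-29 + c)*(-20 + (2 + c)) = (-29 + c)*(-18 + c))
d(30, X(6, 1)) - U(-60, 49) = (522 + (6 + 1)**2 - 47*(6 + 1)) - 1*(-33) = (522 + 7**2 - 47*7) + 33 = (522 + 49 - 329) + 33 = 242 + 33 = 275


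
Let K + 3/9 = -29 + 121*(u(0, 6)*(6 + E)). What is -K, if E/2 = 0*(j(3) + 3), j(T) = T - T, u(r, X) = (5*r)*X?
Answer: 88/3 ≈ 29.333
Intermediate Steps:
u(r, X) = 5*X*r
j(T) = 0
E = 0 (E = 2*(0*(0 + 3)) = 2*(0*3) = 2*0 = 0)
K = -88/3 (K = -⅓ + (-29 + 121*((5*6*0)*(6 + 0))) = -⅓ + (-29 + 121*(0*6)) = -⅓ + (-29 + 121*0) = -⅓ + (-29 + 0) = -⅓ - 29 = -88/3 ≈ -29.333)
-K = -1*(-88/3) = 88/3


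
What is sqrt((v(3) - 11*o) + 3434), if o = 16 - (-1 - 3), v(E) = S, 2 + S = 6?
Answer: sqrt(3218) ≈ 56.727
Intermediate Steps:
S = 4 (S = -2 + 6 = 4)
v(E) = 4
o = 20 (o = 16 - 1*(-4) = 16 + 4 = 20)
sqrt((v(3) - 11*o) + 3434) = sqrt((4 - 11*20) + 3434) = sqrt((4 - 220) + 3434) = sqrt(-216 + 3434) = sqrt(3218)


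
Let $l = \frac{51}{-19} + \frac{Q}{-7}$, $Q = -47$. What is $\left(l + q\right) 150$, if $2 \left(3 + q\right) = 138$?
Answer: $\frac{1397100}{133} \approx 10505.0$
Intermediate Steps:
$q = 66$ ($q = -3 + \frac{1}{2} \cdot 138 = -3 + 69 = 66$)
$l = \frac{536}{133}$ ($l = \frac{51}{-19} - \frac{47}{-7} = 51 \left(- \frac{1}{19}\right) - - \frac{47}{7} = - \frac{51}{19} + \frac{47}{7} = \frac{536}{133} \approx 4.0301$)
$\left(l + q\right) 150 = \left(\frac{536}{133} + 66\right) 150 = \frac{9314}{133} \cdot 150 = \frac{1397100}{133}$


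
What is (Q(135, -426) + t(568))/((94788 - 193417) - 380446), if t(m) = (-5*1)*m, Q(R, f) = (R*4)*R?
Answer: -14012/95815 ≈ -0.14624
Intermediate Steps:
Q(R, f) = 4*R² (Q(R, f) = (4*R)*R = 4*R²)
t(m) = -5*m
(Q(135, -426) + t(568))/((94788 - 193417) - 380446) = (4*135² - 5*568)/((94788 - 193417) - 380446) = (4*18225 - 2840)/(-98629 - 380446) = (72900 - 2840)/(-479075) = 70060*(-1/479075) = -14012/95815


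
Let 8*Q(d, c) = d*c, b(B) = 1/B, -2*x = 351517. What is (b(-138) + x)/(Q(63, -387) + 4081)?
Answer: -97018696/570423 ≈ -170.08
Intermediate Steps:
x = -351517/2 (x = -½*351517 = -351517/2 ≈ -1.7576e+5)
Q(d, c) = c*d/8 (Q(d, c) = (d*c)/8 = (c*d)/8 = c*d/8)
(b(-138) + x)/(Q(63, -387) + 4081) = (1/(-138) - 351517/2)/((⅛)*(-387)*63 + 4081) = (-1/138 - 351517/2)/(-24381/8 + 4081) = -12127337/(69*8267/8) = -12127337/69*8/8267 = -97018696/570423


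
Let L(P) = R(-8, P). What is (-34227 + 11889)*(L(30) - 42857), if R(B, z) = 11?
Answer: 957093948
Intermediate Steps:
L(P) = 11
(-34227 + 11889)*(L(30) - 42857) = (-34227 + 11889)*(11 - 42857) = -22338*(-42846) = 957093948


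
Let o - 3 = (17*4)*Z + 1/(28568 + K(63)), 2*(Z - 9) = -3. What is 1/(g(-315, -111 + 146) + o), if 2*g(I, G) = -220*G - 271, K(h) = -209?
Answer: -56718/196953253 ≈ -0.00028798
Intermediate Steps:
Z = 15/2 (Z = 9 + (½)*(-3) = 9 - 3/2 = 15/2 ≈ 7.5000)
g(I, G) = -271/2 - 110*G (g(I, G) = (-220*G - 271)/2 = (-271 - 220*G)/2 = -271/2 - 110*G)
o = 14548168/28359 (o = 3 + ((17*4)*(15/2) + 1/(28568 - 209)) = 3 + (68*(15/2) + 1/28359) = 3 + (510 + 1/28359) = 3 + 14463091/28359 = 14548168/28359 ≈ 513.00)
1/(g(-315, -111 + 146) + o) = 1/((-271/2 - 110*(-111 + 146)) + 14548168/28359) = 1/((-271/2 - 110*35) + 14548168/28359) = 1/((-271/2 - 3850) + 14548168/28359) = 1/(-7971/2 + 14548168/28359) = 1/(-196953253/56718) = -56718/196953253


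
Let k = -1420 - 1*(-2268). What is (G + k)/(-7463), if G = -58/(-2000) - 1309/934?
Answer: -395375043/3485221000 ≈ -0.11344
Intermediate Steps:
k = 848 (k = -1420 + 2268 = 848)
G = -640957/467000 (G = -58*(-1/2000) - 1309*1/934 = 29/1000 - 1309/934 = -640957/467000 ≈ -1.3725)
(G + k)/(-7463) = (-640957/467000 + 848)/(-7463) = (395375043/467000)*(-1/7463) = -395375043/3485221000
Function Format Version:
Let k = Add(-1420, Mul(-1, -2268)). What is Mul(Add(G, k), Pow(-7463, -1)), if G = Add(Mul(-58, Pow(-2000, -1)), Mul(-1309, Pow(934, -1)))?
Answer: Rational(-395375043, 3485221000) ≈ -0.11344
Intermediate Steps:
k = 848 (k = Add(-1420, 2268) = 848)
G = Rational(-640957, 467000) (G = Add(Mul(-58, Rational(-1, 2000)), Mul(-1309, Rational(1, 934))) = Add(Rational(29, 1000), Rational(-1309, 934)) = Rational(-640957, 467000) ≈ -1.3725)
Mul(Add(G, k), Pow(-7463, -1)) = Mul(Add(Rational(-640957, 467000), 848), Pow(-7463, -1)) = Mul(Rational(395375043, 467000), Rational(-1, 7463)) = Rational(-395375043, 3485221000)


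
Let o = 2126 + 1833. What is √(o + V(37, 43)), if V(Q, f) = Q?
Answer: 6*√111 ≈ 63.214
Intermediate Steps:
o = 3959
√(o + V(37, 43)) = √(3959 + 37) = √3996 = 6*√111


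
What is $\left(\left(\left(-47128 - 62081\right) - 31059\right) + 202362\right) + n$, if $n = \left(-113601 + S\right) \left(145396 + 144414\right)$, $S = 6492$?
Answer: $-31041197196$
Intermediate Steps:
$n = -31041259290$ ($n = \left(-113601 + 6492\right) \left(145396 + 144414\right) = \left(-107109\right) 289810 = -31041259290$)
$\left(\left(\left(-47128 - 62081\right) - 31059\right) + 202362\right) + n = \left(\left(\left(-47128 - 62081\right) - 31059\right) + 202362\right) - 31041259290 = \left(\left(-109209 - 31059\right) + 202362\right) - 31041259290 = \left(-140268 + 202362\right) - 31041259290 = 62094 - 31041259290 = -31041197196$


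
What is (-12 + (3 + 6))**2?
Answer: 9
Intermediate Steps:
(-12 + (3 + 6))**2 = (-12 + 9)**2 = (-3)**2 = 9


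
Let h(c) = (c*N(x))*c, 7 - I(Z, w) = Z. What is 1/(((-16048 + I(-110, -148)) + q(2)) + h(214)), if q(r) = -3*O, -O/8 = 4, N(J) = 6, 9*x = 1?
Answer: 1/258941 ≈ 3.8619e-6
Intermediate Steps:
x = 1/9 (x = (1/9)*1 = 1/9 ≈ 0.11111)
I(Z, w) = 7 - Z
O = -32 (O = -8*4 = -32)
q(r) = 96 (q(r) = -3*(-32) = 96)
h(c) = 6*c**2 (h(c) = (c*6)*c = (6*c)*c = 6*c**2)
1/(((-16048 + I(-110, -148)) + q(2)) + h(214)) = 1/(((-16048 + (7 - 1*(-110))) + 96) + 6*214**2) = 1/(((-16048 + (7 + 110)) + 96) + 6*45796) = 1/(((-16048 + 117) + 96) + 274776) = 1/((-15931 + 96) + 274776) = 1/(-15835 + 274776) = 1/258941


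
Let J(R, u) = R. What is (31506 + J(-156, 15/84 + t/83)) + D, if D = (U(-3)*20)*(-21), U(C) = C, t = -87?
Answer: 32610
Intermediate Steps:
D = 1260 (D = -3*20*(-21) = -60*(-21) = 1260)
(31506 + J(-156, 15/84 + t/83)) + D = (31506 - 156) + 1260 = 31350 + 1260 = 32610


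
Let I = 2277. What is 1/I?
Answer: 1/2277 ≈ 0.00043917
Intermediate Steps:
1/I = 1/2277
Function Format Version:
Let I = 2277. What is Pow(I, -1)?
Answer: Rational(1, 2277) ≈ 0.00043917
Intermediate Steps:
Pow(I, -1) = Pow(2277, -1) = Rational(1, 2277)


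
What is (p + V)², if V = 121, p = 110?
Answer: 53361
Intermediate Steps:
(p + V)² = (110 + 121)² = 231² = 53361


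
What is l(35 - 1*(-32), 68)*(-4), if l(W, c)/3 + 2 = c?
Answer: -792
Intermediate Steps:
l(W, c) = -6 + 3*c
l(35 - 1*(-32), 68)*(-4) = (-6 + 3*68)*(-4) = (-6 + 204)*(-4) = 198*(-4) = -792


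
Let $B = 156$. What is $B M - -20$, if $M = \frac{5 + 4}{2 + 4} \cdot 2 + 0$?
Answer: $488$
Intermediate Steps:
$M = 3$ ($M = \frac{9}{6} \cdot 2 + 0 = 9 \cdot \frac{1}{6} \cdot 2 + 0 = \frac{3}{2} \cdot 2 + 0 = 3 + 0 = 3$)
$B M - -20 = 156 \cdot 3 - -20 = 468 + 20 = 488$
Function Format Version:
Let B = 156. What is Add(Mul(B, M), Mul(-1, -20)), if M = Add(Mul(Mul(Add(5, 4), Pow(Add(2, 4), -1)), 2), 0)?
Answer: 488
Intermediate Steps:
M = 3 (M = Add(Mul(Mul(9, Pow(6, -1)), 2), 0) = Add(Mul(Mul(9, Rational(1, 6)), 2), 0) = Add(Mul(Rational(3, 2), 2), 0) = Add(3, 0) = 3)
Add(Mul(B, M), Mul(-1, -20)) = Add(Mul(156, 3), Mul(-1, -20)) = Add(468, 20) = 488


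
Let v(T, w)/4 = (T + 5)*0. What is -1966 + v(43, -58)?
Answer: -1966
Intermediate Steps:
v(T, w) = 0 (v(T, w) = 4*((T + 5)*0) = 4*((5 + T)*0) = 4*0 = 0)
-1966 + v(43, -58) = -1966 + 0 = -1966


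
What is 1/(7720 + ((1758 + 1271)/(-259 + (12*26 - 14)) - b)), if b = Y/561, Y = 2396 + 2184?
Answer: 187/1456637 ≈ 0.00012838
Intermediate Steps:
Y = 4580
b = 4580/561 ≈ 8.1640
1/(7720 + ((1758 + 1271)/(-259 + (12*26 - 14)) - b)) = 1/(7720 + ((1758 + 1271)/(-259 + (12*26 - 14)) - 1*4580/561)) = 1/(7720 + (3029/(-259 + (312 - 14)) - 4580/561)) = 1/(7720 + (3029/(-259 + 298) - 4580/561)) = 1/(7720 + (3029/39 - 4580/561)) = 1/(7720 + (3029*(1/39) - 4580/561)) = 1/(7720 + (233/3 - 4580/561)) = 1/(7720 + 12997/187) = 1/(1456637/187) = 187/1456637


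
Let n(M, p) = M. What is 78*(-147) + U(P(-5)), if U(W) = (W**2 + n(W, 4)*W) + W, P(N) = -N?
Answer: -11411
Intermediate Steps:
U(W) = W + 2*W**2 (U(W) = (W**2 + W*W) + W = (W**2 + W**2) + W = 2*W**2 + W = W + 2*W**2)
78*(-147) + U(P(-5)) = 78*(-147) + (-1*(-5))*(1 + 2*(-1*(-5))) = -11466 + 5*(1 + 2*5) = -11466 + 5*(1 + 10) = -11466 + 5*11 = -11466 + 55 = -11411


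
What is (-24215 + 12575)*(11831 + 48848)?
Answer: -706303560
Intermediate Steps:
(-24215 + 12575)*(11831 + 48848) = -11640*60679 = -706303560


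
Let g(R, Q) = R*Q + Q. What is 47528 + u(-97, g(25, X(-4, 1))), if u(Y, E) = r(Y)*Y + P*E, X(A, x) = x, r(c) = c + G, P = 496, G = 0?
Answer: 69833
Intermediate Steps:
r(c) = c (r(c) = c + 0 = c)
g(R, Q) = Q + Q*R (g(R, Q) = Q*R + Q = Q + Q*R)
u(Y, E) = Y² + 496*E (u(Y, E) = Y*Y + 496*E = Y² + 496*E)
47528 + u(-97, g(25, X(-4, 1))) = 47528 + ((-97)² + 496*(1*(1 + 25))) = 47528 + (9409 + 496*(1*26)) = 47528 + (9409 + 496*26) = 47528 + (9409 + 12896) = 47528 + 22305 = 69833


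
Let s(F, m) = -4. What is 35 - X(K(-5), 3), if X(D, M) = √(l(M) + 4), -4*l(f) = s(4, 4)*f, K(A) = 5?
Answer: 35 - √7 ≈ 32.354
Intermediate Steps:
l(f) = f (l(f) = -(-1)*f = f)
X(D, M) = √(4 + M) (X(D, M) = √(M + 4) = √(4 + M))
35 - X(K(-5), 3) = 35 - √(4 + 3) = 35 - √7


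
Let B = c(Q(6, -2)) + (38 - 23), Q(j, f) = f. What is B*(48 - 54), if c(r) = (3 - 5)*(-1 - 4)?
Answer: -150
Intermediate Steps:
c(r) = 10 (c(r) = -2*(-5) = 10)
B = 25 (B = 10 + (38 - 23) = 10 + 15 = 25)
B*(48 - 54) = 25*(48 - 54) = 25*(-6) = -150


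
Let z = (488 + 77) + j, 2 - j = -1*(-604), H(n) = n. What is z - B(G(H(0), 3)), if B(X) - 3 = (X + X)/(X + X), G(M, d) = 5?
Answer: -41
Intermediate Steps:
B(X) = 4 (B(X) = 3 + (X + X)/(X + X) = 3 + (2*X)/((2*X)) = 3 + (2*X)*(1/(2*X)) = 3 + 1 = 4)
j = -602 (j = 2 - (-1)*(-604) = 2 - 1*604 = 2 - 604 = -602)
z = -37 (z = (488 + 77) - 602 = 565 - 602 = -37)
z - B(G(H(0), 3)) = -37 - 1*4 = -37 - 4 = -41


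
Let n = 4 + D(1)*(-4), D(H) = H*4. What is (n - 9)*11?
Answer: -231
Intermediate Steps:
D(H) = 4*H
n = -12 (n = 4 + (4*1)*(-4) = 4 + 4*(-4) = 4 - 16 = -12)
(n - 9)*11 = (-12 - 9)*11 = -21*11 = -231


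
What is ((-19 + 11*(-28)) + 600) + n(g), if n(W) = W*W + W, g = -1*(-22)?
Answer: 779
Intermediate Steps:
g = 22
n(W) = W + W² (n(W) = W² + W = W + W²)
((-19 + 11*(-28)) + 600) + n(g) = ((-19 + 11*(-28)) + 600) + 22*(1 + 22) = ((-19 - 308) + 600) + 22*23 = (-327 + 600) + 506 = 273 + 506 = 779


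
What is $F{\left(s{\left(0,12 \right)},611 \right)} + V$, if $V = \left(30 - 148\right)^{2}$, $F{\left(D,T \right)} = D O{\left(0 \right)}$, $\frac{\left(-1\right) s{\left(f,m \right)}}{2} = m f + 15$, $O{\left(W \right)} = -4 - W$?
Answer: $14044$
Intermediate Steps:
$s{\left(f,m \right)} = -30 - 2 f m$ ($s{\left(f,m \right)} = - 2 \left(m f + 15\right) = - 2 \left(f m + 15\right) = - 2 \left(15 + f m\right) = -30 - 2 f m$)
$F{\left(D,T \right)} = - 4 D$ ($F{\left(D,T \right)} = D \left(-4 - 0\right) = D \left(-4 + 0\right) = D \left(-4\right) = - 4 D$)
$V = 13924$ ($V = \left(-118\right)^{2} = 13924$)
$F{\left(s{\left(0,12 \right)},611 \right)} + V = - 4 \left(-30 - 0 \cdot 12\right) + 13924 = - 4 \left(-30 + 0\right) + 13924 = \left(-4\right) \left(-30\right) + 13924 = 120 + 13924 = 14044$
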